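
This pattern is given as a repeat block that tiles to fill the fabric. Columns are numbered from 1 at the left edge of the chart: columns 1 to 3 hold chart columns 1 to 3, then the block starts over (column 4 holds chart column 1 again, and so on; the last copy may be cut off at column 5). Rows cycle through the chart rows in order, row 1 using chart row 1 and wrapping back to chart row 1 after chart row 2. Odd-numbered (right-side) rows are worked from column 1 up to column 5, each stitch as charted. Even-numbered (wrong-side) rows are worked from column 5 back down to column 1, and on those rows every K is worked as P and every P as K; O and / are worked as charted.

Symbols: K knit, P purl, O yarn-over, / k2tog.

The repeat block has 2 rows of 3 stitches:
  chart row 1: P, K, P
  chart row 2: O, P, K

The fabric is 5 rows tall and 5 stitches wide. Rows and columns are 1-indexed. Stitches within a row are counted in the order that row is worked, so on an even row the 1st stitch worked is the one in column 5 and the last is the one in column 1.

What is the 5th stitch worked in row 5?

Row 5 uses chart row ((5-1) mod 2)+1 = 1. Row 5 is odd, so RS.
Chart row 1 tiled across columns 1-5: P K P P K
RS row: no reversal, no swap; stitch n worked = column n.
The 5th stitch worked is K.

Stitch:
K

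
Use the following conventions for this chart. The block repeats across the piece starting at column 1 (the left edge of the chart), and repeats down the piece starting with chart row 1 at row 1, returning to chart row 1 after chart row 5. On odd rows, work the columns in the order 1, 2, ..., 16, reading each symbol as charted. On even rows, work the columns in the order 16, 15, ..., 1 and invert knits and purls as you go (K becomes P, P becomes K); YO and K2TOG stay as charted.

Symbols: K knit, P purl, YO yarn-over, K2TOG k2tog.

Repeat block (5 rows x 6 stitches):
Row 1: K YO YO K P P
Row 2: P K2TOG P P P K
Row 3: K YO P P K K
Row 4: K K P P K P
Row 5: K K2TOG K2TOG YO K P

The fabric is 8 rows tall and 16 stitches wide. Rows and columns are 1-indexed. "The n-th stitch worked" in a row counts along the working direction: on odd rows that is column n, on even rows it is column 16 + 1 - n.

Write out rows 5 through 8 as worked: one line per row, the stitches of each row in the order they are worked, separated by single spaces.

Row 5: chart row 5, RS - tile across columns 1-16 and work as-is.
Row 6: chart row 1, WS - tiled (columns 1-16): K YO YO K P P K YO YO K P P K YO YO K; work from column 16 back to 1 with K<->P swapped.
Row 7: chart row 2, RS - tile across columns 1-16 and work as-is.
Row 8: chart row 3, WS - tiled (columns 1-16): K YO P P K K K YO P P K K K YO P P; work from column 16 back to 1 with K<->P swapped.

Result:
K K2TOG K2TOG YO K P K K2TOG K2TOG YO K P K K2TOG K2TOG YO
P YO YO P K K P YO YO P K K P YO YO P
P K2TOG P P P K P K2TOG P P P K P K2TOG P P
K K YO P P P K K YO P P P K K YO P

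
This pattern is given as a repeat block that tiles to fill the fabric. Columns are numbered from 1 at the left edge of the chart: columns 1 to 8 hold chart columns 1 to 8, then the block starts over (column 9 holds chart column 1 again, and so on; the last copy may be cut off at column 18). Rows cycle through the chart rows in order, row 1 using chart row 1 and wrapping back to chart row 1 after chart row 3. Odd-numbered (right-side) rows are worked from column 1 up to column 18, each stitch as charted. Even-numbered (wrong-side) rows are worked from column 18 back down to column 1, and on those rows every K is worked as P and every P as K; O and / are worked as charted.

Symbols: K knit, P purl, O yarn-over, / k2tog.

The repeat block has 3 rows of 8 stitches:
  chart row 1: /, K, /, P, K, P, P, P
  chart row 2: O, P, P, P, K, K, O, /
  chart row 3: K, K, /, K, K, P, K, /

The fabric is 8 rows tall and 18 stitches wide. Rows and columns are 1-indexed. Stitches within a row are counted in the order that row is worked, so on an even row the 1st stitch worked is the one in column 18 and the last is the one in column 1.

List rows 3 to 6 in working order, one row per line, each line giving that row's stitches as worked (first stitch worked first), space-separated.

== ROWS AS WORKED ==
K K / K K P K / K K / K K P K / K K
P / K K K P K / P / K K K P K / P /
O P P P K K O / O P P P K K O / O P
P P / P K P P / P P / P K P P / P P

Derivation:
Row 3: chart row 3, RS - tile across columns 1-18 and work as-is.
Row 4: chart row 1, WS - tiled (columns 1-18): / K / P K P P P / K / P K P P P / K; work from column 18 back to 1 with K<->P swapped.
Row 5: chart row 2, RS - tile across columns 1-18 and work as-is.
Row 6: chart row 3, WS - tiled (columns 1-18): K K / K K P K / K K / K K P K / K K; work from column 18 back to 1 with K<->P swapped.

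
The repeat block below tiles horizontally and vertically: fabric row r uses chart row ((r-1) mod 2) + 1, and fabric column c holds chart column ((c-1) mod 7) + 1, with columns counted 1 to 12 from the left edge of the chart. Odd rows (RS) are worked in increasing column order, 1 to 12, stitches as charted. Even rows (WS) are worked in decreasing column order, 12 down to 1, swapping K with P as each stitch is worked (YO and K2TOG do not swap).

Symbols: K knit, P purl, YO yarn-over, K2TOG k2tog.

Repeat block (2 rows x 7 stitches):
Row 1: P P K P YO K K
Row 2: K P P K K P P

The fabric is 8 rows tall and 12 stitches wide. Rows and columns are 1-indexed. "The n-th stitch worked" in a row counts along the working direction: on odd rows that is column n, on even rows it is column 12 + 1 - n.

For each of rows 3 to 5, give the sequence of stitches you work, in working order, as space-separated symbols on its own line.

Result:
P P K P YO K K P P K P YO
P P K K P K K P P K K P
P P K P YO K K P P K P YO

Derivation:
Row 3: chart row 1, RS - tile across columns 1-12 and work as-is.
Row 4: chart row 2, WS - tiled (columns 1-12): K P P K K P P K P P K K; work from column 12 back to 1 with K<->P swapped.
Row 5: chart row 1, RS - tile across columns 1-12 and work as-is.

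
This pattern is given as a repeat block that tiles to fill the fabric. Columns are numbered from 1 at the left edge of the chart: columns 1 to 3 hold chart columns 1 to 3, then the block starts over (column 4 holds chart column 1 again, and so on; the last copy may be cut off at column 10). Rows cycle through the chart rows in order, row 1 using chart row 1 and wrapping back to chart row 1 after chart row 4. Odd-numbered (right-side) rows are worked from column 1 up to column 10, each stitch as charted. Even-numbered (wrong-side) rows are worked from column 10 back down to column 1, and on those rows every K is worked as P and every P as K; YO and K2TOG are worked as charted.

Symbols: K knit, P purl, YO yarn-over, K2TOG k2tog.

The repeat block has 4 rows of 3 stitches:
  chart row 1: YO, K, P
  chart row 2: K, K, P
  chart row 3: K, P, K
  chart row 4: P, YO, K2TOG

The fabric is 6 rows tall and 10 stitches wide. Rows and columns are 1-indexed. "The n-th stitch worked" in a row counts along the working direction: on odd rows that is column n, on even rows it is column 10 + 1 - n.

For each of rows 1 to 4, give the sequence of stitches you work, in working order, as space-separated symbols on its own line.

Row 1: chart row 1, RS - tile across columns 1-10 and work as-is.
Row 2: chart row 2, WS - tiled (columns 1-10): K K P K K P K K P K; work from column 10 back to 1 with K<->P swapped.
Row 3: chart row 3, RS - tile across columns 1-10 and work as-is.
Row 4: chart row 4, WS - tiled (columns 1-10): P YO K2TOG P YO K2TOG P YO K2TOG P; work from column 10 back to 1 with K<->P swapped.

Rows as worked:
YO K P YO K P YO K P YO
P K P P K P P K P P
K P K K P K K P K K
K K2TOG YO K K2TOG YO K K2TOG YO K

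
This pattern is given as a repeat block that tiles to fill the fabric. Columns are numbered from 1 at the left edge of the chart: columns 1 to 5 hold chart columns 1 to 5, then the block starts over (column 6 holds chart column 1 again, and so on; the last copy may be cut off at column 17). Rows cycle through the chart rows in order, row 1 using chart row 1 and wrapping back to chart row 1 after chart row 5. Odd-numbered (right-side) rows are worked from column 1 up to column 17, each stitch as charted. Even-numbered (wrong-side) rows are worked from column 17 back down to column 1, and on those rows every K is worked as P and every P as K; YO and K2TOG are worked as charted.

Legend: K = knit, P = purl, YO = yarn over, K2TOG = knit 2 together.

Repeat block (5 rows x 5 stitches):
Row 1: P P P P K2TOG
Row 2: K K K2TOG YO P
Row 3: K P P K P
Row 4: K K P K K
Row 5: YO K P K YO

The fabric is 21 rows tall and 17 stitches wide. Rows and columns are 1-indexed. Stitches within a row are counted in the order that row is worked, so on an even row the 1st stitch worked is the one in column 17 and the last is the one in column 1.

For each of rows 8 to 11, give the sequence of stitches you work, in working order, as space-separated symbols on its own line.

Rows as worked:
K P K P K K P K P K K P K P K K P
K K P K K K K P K K K K P K K K K
P YO YO P K P YO YO P K P YO YO P K P YO
P P P P K2TOG P P P P K2TOG P P P P K2TOG P P

Derivation:
Row 8: chart row 3, WS - tiled (columns 1-17): K P P K P K P P K P K P P K P K P; work from column 17 back to 1 with K<->P swapped.
Row 9: chart row 4, RS - tile across columns 1-17 and work as-is.
Row 10: chart row 5, WS - tiled (columns 1-17): YO K P K YO YO K P K YO YO K P K YO YO K; work from column 17 back to 1 with K<->P swapped.
Row 11: chart row 1, RS - tile across columns 1-17 and work as-is.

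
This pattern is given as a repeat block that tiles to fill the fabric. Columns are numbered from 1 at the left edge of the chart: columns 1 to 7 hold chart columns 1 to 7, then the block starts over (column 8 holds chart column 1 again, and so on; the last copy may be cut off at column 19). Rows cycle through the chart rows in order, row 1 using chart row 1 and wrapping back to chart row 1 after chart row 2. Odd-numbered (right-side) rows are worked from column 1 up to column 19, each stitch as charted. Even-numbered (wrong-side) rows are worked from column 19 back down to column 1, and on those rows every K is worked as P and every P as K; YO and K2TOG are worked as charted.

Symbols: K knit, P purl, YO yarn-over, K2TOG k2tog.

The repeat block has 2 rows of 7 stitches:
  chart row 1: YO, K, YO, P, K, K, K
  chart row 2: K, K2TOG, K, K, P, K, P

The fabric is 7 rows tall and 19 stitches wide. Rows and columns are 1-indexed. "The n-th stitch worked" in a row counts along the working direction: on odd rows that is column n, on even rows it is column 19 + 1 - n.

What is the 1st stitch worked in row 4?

Result:
K

Derivation:
For row 4: chart row = ((4-1) mod 2) + 1 = 2; this is a WS (even) row.
Chart row 2 tiled across columns 1-19: K K2TOG K K P K P K K2TOG K K P K P K K2TOG K K P
Wrong side: read the tiled row from column 19 down to 1 and exchange K with P (leave YO, K2TOG).
Row 4 as worked: K P P K2TOG P K P K P P K2TOG P K P K P P K2TOG P
Stitch 1 in working order -> K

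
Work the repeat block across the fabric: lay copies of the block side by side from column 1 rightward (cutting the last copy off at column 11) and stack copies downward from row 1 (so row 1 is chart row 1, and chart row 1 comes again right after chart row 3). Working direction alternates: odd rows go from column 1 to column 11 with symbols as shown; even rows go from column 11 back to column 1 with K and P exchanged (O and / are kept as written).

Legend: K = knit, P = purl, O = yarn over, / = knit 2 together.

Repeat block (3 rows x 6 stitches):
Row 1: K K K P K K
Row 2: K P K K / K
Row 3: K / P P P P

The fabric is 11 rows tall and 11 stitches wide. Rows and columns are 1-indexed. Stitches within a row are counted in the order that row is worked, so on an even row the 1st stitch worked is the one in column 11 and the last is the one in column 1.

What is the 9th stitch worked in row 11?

Row 11 uses chart row ((11-1) mod 3)+1 = 2. Row 11 is odd, so RS.
Chart row 2 tiled across columns 1-11: K P K K / K K P K K /
RS row: no reversal, no swap; stitch n worked = column n.
Stitch 9 in working order -> K

Result:
K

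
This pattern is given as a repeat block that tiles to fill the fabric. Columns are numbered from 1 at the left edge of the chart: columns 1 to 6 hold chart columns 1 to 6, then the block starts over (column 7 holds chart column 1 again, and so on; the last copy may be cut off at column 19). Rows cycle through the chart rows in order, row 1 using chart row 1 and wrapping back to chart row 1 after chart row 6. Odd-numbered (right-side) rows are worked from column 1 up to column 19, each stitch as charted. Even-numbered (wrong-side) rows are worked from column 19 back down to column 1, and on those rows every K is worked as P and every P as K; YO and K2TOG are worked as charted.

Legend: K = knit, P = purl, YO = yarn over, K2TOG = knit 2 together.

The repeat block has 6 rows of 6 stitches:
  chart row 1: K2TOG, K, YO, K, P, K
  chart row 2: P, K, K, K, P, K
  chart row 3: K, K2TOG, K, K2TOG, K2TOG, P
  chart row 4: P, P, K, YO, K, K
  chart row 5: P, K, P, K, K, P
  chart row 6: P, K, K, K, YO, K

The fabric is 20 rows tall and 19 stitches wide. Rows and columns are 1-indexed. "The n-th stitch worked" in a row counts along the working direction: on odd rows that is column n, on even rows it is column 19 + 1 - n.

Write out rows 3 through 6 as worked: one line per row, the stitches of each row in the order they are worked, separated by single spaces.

Row 3: chart row 3, RS - tile across columns 1-19 and work as-is.
Row 4: chart row 4, WS - tiled (columns 1-19): P P K YO K K P P K YO K K P P K YO K K P; work from column 19 back to 1 with K<->P swapped.
Row 5: chart row 5, RS - tile across columns 1-19 and work as-is.
Row 6: chart row 6, WS - tiled (columns 1-19): P K K K YO K P K K K YO K P K K K YO K P; work from column 19 back to 1 with K<->P swapped.

Rows as worked:
K K2TOG K K2TOG K2TOG P K K2TOG K K2TOG K2TOG P K K2TOG K K2TOG K2TOG P K
K P P YO P K K P P YO P K K P P YO P K K
P K P K K P P K P K K P P K P K K P P
K P YO P P P K P YO P P P K P YO P P P K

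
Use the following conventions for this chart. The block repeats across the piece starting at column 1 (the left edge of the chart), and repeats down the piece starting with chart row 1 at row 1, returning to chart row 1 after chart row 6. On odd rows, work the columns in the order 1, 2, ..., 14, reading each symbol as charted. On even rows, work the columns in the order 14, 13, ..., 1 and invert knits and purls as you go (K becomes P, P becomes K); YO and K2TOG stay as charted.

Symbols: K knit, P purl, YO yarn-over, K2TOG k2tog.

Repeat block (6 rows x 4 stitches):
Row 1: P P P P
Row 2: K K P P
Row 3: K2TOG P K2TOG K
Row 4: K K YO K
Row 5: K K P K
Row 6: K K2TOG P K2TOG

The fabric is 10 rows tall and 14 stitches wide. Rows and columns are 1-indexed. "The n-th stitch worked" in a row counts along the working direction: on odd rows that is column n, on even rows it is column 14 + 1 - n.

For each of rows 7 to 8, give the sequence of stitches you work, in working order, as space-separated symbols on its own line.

Rows as worked:
P P P P P P P P P P P P P P
P P K K P P K K P P K K P P

Derivation:
Row 7: chart row 1, RS - tile across columns 1-14 and work as-is.
Row 8: chart row 2, WS - tiled (columns 1-14): K K P P K K P P K K P P K K; work from column 14 back to 1 with K<->P swapped.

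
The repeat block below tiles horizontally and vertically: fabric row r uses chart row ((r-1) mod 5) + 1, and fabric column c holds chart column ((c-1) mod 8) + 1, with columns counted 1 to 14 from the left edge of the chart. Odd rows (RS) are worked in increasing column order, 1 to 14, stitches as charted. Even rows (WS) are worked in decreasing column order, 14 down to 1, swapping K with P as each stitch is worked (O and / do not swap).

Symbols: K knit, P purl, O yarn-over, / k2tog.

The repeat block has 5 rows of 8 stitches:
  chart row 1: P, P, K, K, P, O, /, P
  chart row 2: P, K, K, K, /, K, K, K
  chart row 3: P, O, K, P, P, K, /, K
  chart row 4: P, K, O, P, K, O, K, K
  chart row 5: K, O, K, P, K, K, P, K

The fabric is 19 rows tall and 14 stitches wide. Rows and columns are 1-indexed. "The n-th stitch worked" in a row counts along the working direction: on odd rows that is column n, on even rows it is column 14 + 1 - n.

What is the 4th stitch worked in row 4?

For row 4: chart row = ((4-1) mod 5) + 1 = 4; this is a WS (even) row.
Chart row 4 tiled across columns 1-14: P K O P K O K K P K O P K O
WS: work from column 14 back to column 1 (reverse the tiled row), swapping K<->P (O and / unchanged).
Row 4 as worked: O P K O P K P P O P K O P K
The 4th stitch worked is O.

== STITCH ==
O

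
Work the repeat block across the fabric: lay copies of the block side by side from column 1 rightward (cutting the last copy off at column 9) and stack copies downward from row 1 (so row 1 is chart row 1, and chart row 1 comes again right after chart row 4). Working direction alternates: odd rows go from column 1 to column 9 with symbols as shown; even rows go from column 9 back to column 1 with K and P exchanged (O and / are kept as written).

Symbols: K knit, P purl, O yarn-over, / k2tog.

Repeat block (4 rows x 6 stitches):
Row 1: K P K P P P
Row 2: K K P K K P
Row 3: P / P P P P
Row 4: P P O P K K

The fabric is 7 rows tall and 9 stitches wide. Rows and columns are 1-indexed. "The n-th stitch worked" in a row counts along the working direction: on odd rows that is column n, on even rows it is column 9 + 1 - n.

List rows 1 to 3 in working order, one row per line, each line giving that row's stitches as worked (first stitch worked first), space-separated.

== ROWS AS WORKED ==
K P K P P P K P K
K P P K P P K P P
P / P P P P P / P

Derivation:
Row 1: chart row 1, RS - tile across columns 1-9 and work as-is.
Row 2: chart row 2, WS - tiled (columns 1-9): K K P K K P K K P; work from column 9 back to 1 with K<->P swapped.
Row 3: chart row 3, RS - tile across columns 1-9 and work as-is.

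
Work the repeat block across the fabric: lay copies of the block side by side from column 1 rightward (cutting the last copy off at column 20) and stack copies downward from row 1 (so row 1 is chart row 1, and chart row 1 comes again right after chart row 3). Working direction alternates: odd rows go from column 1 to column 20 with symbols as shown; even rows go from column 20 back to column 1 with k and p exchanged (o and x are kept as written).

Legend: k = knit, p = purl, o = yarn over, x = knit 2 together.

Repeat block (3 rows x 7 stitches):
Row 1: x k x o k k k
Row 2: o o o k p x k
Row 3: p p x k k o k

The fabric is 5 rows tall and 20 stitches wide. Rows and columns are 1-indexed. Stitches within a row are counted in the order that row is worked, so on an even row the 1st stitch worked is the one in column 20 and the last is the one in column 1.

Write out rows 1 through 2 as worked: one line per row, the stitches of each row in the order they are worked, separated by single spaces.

== ROWS AS WORKED ==
x k x o k k k x k x o k k k x k x o k k
x k p o o o p x k p o o o p x k p o o o

Derivation:
Row 1: chart row 1, RS - tile across columns 1-20 and work as-is.
Row 2: chart row 2, WS - tiled (columns 1-20): o o o k p x k o o o k p x k o o o k p x; work from column 20 back to 1 with k<->p swapped.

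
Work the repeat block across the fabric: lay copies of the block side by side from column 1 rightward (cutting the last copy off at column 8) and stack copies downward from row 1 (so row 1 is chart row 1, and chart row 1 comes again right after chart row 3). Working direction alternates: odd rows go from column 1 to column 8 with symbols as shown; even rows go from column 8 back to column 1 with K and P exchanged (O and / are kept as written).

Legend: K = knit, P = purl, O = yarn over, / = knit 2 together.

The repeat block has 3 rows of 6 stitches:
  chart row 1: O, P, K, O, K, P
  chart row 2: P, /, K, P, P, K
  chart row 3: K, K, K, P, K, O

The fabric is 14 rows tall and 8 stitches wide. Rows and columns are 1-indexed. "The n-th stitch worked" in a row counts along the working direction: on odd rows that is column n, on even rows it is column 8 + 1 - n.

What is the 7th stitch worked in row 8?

== STITCH ==
/

Derivation:
Row 8 uses chart row ((8-1) mod 3)+1 = 2. Row 8 is even, so WS.
Chart row 2 tiled across columns 1-8: P / K P P K P /
Wrong side: read the tiled row from column 8 down to 1 and exchange K with P (leave O, /).
Row 8 as worked: / K P K K P / K
Counting 7 along the worked row gives /.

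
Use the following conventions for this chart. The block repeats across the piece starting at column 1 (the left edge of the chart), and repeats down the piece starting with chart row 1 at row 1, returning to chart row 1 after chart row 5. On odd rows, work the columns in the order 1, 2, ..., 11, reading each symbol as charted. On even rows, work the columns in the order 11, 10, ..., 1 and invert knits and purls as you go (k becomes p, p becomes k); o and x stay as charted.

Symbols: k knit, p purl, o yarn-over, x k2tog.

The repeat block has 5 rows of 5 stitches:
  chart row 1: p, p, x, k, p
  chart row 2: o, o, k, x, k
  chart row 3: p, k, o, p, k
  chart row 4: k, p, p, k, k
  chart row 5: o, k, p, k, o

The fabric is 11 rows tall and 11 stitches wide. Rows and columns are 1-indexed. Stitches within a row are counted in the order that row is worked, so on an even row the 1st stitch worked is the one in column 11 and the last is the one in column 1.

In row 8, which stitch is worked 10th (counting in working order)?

Row 8 uses chart row ((8-1) mod 5)+1 = 3. Row 8 is even, so WS.
Chart row 3 tiled across columns 1-11: p k o p k p k o p k p
WS row: flip the tiled sequence (start at column 11) and apply k<->p; o and x stay.
Row 8 as worked: k p k o p k p k o p k
Counting 10 along the worked row gives p.

Stitch:
p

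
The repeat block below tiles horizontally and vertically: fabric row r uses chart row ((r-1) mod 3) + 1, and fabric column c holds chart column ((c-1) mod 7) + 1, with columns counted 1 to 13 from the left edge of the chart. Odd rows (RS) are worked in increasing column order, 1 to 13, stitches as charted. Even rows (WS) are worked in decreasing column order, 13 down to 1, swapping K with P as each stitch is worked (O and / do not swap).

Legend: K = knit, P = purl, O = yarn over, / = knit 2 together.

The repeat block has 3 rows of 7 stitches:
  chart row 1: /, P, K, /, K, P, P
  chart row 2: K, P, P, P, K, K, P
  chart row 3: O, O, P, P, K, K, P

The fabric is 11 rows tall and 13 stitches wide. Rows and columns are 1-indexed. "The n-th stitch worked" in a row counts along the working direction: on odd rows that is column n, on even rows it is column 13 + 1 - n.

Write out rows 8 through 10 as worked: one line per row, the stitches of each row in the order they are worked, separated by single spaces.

Result:
P P K K K P K P P K K K P
O O P P K K P O O P P K K
K P / P K / K K P / P K /

Derivation:
Row 8: chart row 2, WS - tiled (columns 1-13): K P P P K K P K P P P K K; work from column 13 back to 1 with K<->P swapped.
Row 9: chart row 3, RS - tile across columns 1-13 and work as-is.
Row 10: chart row 1, WS - tiled (columns 1-13): / P K / K P P / P K / K P; work from column 13 back to 1 with K<->P swapped.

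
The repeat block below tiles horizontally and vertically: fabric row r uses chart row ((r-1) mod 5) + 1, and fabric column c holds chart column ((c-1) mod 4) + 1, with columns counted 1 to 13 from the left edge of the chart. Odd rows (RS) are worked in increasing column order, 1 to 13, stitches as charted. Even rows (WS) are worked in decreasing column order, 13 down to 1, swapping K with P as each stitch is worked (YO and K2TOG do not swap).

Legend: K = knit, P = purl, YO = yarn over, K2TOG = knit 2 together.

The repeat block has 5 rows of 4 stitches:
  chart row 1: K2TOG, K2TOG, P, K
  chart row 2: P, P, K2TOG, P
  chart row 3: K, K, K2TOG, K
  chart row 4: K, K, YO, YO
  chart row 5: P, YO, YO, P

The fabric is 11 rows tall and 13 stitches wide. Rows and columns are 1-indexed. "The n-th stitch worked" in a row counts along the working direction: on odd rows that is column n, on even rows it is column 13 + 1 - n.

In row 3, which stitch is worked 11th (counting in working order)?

Row 3: (3-1) mod 5 = 2, so use chart row 3. Odd row -> RS.
Chart row 3 tiled across columns 1-13: K K K2TOG K K K K2TOG K K K K2TOG K K
RS: work column 1 to column 13, symbols as charted — the tiled row is the row as worked.
The 11th stitch worked is K2TOG.

Stitch:
K2TOG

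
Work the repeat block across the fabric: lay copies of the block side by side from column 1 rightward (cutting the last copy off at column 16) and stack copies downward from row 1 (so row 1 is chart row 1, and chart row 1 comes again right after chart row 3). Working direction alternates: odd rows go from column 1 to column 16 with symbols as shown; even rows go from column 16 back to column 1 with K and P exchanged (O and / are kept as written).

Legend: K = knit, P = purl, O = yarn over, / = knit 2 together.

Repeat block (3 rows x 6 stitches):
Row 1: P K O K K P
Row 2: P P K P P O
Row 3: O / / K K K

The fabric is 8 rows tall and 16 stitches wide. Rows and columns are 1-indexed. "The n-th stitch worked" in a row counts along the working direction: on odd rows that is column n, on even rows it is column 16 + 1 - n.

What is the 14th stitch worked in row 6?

For row 6: chart row = ((6-1) mod 3) + 1 = 3; this is a WS (even) row.
Chart row 3 tiled across columns 1-16: O / / K K K O / / K K K O / / K
Wrong side: read the tiled row from column 16 down to 1 and exchange K with P (leave O, /).
Row 6 as worked: P / / O P P P / / O P P P / / O
Counting 14 along the worked row gives /.

Stitch:
/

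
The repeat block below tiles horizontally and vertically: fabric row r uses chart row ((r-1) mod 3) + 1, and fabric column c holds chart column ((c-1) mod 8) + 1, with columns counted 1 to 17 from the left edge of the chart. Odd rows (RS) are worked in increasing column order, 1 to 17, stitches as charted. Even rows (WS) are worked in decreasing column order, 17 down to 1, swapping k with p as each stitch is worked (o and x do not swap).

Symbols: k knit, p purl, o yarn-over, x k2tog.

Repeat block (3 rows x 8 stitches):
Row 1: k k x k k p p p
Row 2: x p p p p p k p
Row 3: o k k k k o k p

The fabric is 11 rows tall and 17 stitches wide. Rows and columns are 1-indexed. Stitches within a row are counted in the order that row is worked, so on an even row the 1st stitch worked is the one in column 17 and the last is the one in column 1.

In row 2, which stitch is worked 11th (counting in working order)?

Stitch:
p

Derivation:
Row 2: (2-1) mod 3 = 1, so use chart row 2. Even row -> WS.
Chart row 2 tiled across columns 1-17: x p p p p p k p x p p p p p k p x
Wrong side: read the tiled row from column 17 down to 1 and exchange k with p (leave o, x).
Row 2 as worked: x k p k k k k k x k p k k k k k x
Counting 11 along the worked row gives p.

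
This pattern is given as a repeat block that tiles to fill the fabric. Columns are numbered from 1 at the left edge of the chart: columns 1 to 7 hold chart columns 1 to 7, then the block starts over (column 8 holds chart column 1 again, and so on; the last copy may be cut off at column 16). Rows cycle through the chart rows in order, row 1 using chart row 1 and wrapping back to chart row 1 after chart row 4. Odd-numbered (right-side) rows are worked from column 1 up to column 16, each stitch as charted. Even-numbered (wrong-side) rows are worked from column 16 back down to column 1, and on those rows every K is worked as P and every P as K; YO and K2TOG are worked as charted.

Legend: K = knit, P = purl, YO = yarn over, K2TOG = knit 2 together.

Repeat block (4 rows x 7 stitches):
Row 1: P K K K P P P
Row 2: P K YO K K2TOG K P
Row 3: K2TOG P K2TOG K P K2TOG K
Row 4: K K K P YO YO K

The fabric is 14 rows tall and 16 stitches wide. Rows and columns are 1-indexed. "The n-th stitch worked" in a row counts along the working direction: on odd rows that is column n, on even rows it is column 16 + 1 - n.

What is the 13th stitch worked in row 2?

Row 2 uses chart row ((2-1) mod 4)+1 = 2. Row 2 is even, so WS.
Chart row 2 tiled across columns 1-16: P K YO K K2TOG K P P K YO K K2TOG K P P K
WS row: flip the tiled sequence (start at column 16) and apply K<->P; YO and K2TOG stay.
Row 2 as worked: P K K P K2TOG P YO P K K P K2TOG P YO P K
Counting 13 along the worked row gives P.

Stitch:
P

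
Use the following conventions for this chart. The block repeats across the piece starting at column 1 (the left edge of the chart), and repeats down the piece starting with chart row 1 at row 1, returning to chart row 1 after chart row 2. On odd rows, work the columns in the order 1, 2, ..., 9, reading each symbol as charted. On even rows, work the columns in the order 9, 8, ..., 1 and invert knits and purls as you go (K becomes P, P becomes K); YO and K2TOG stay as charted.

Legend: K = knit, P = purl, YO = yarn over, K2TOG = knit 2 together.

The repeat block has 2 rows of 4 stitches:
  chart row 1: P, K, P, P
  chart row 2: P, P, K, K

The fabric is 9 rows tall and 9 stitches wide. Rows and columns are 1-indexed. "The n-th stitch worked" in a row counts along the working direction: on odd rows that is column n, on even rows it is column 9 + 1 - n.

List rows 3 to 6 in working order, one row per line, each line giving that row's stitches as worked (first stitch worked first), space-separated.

Row 3: chart row 1, RS - tile across columns 1-9 and work as-is.
Row 4: chart row 2, WS - tiled (columns 1-9): P P K K P P K K P; work from column 9 back to 1 with K<->P swapped.
Row 5: chart row 1, RS - tile across columns 1-9 and work as-is.
Row 6: chart row 2, WS - tiled (columns 1-9): P P K K P P K K P; work from column 9 back to 1 with K<->P swapped.

Rows as worked:
P K P P P K P P P
K P P K K P P K K
P K P P P K P P P
K P P K K P P K K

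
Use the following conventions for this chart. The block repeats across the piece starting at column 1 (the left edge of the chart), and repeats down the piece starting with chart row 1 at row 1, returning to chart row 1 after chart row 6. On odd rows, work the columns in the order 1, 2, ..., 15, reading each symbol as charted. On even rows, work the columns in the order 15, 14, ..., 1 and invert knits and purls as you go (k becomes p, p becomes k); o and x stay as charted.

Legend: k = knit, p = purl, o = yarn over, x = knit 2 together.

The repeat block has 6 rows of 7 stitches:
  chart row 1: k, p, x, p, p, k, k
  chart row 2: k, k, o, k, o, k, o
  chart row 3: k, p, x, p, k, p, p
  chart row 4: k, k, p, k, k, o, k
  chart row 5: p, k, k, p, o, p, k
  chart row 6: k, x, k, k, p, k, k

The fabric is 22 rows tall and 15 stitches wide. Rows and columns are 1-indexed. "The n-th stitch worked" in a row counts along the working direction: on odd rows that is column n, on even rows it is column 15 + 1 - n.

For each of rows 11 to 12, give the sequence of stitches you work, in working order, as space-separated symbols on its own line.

Rows as worked:
p k k p o p k p k k p o p k p
p p p k p p x p p p k p p x p

Derivation:
Row 11: chart row 5, RS - tile across columns 1-15 and work as-is.
Row 12: chart row 6, WS - tiled (columns 1-15): k x k k p k k k x k k p k k k; work from column 15 back to 1 with k<->p swapped.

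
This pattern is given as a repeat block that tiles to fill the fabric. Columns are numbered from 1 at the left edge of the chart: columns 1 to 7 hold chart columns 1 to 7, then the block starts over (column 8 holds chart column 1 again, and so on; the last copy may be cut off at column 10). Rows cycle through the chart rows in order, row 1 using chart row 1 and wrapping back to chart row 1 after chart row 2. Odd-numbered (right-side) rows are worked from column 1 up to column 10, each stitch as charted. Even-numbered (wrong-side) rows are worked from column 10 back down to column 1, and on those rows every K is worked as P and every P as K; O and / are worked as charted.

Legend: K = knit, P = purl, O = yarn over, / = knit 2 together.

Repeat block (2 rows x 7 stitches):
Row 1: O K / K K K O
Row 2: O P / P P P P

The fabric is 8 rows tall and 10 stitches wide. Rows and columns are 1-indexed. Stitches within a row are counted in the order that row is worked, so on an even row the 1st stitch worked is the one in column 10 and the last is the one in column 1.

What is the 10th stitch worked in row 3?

== STITCH ==
/

Derivation:
For row 3: chart row = ((3-1) mod 2) + 1 = 1; this is a RS (odd) row.
Chart row 1 tiled across columns 1-10: O K / K K K O O K /
Right side: take the tiled row as-is (worked left to right from column 1).
Stitch 10 in working order -> /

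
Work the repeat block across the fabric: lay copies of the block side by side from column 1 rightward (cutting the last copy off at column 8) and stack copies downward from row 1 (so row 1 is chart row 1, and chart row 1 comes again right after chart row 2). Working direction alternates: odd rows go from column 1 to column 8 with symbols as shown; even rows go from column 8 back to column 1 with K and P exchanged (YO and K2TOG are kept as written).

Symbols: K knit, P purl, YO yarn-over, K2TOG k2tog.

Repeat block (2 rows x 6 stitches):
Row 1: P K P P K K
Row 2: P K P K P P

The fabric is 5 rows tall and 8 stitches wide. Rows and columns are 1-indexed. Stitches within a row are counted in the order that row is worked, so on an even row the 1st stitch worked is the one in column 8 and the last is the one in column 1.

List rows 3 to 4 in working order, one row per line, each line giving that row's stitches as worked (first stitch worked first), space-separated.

== ROWS AS WORKED ==
P K P P K K P K
P K K K P K P K

Derivation:
Row 3: chart row 1, RS - tile across columns 1-8 and work as-is.
Row 4: chart row 2, WS - tiled (columns 1-8): P K P K P P P K; work from column 8 back to 1 with K<->P swapped.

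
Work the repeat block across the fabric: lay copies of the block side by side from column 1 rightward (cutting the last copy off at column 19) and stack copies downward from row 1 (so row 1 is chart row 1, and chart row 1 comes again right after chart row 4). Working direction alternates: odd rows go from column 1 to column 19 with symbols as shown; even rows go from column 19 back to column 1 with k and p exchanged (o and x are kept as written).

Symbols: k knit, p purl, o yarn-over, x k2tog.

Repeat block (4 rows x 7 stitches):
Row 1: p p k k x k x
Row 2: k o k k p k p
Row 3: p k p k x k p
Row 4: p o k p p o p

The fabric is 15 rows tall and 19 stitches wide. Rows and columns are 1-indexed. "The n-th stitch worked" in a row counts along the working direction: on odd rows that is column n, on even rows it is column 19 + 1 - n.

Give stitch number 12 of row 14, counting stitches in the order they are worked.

Row 14 uses chart row ((14-1) mod 4)+1 = 2. Row 14 is even, so WS.
Chart row 2 tiled across columns 1-19: k o k k p k p k o k k p k p k o k k p
WS row: flip the tiled sequence (start at column 19) and apply k<->p; o and x stay.
Row 14 as worked: k p p o p k p k p p o p k p k p p o p
The 12th stitch worked is p.

Result:
p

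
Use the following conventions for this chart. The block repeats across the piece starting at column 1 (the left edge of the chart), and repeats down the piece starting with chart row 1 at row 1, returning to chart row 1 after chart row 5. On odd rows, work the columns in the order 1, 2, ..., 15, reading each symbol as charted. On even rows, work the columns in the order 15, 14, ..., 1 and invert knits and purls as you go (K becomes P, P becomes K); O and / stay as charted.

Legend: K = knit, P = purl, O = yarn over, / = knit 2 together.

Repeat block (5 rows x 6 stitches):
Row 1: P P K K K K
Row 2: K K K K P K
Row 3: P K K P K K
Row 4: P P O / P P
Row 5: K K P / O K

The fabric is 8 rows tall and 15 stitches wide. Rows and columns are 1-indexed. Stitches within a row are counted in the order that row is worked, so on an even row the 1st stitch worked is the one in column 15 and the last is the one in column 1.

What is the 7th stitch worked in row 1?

For row 1: chart row = ((1-1) mod 5) + 1 = 1; this is a RS (odd) row.
Chart row 1 tiled across columns 1-15: P P K K K K P P K K K K P P K
Right side: take the tiled row as-is (worked left to right from column 1).
Stitch 7 in working order -> P

Stitch:
P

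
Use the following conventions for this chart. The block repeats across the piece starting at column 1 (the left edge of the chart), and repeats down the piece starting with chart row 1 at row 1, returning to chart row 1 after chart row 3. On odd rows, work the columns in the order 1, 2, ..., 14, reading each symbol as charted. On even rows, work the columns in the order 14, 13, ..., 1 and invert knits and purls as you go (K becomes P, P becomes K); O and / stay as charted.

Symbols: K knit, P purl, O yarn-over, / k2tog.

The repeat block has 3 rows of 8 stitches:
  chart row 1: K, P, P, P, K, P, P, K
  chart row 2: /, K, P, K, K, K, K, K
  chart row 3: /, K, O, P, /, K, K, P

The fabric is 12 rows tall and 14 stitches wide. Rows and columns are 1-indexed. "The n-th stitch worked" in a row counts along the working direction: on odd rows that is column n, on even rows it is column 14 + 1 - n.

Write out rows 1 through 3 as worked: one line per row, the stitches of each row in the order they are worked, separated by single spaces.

Row 1: chart row 1, RS - tile across columns 1-14 and work as-is.
Row 2: chart row 2, WS - tiled (columns 1-14): / K P K K K K K / K P K K K; work from column 14 back to 1 with K<->P swapped.
Row 3: chart row 3, RS - tile across columns 1-14 and work as-is.

Rows as worked:
K P P P K P P K K P P P K P
P P P K P / P P P P P K P /
/ K O P / K K P / K O P / K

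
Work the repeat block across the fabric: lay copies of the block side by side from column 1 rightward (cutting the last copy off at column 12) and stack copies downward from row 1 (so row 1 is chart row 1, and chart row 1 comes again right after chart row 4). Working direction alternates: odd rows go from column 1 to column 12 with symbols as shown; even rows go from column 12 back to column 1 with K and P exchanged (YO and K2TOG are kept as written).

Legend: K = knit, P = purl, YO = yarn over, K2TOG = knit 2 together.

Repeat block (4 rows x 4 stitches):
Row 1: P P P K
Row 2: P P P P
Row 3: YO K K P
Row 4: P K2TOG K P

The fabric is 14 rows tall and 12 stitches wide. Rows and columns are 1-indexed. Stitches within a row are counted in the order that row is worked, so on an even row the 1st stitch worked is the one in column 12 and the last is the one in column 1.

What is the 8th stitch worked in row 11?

Row 11 uses chart row ((11-1) mod 4)+1 = 3. Row 11 is odd, so RS.
Chart row 3 tiled across columns 1-12: YO K K P YO K K P YO K K P
RS row: no reversal, no swap; stitch n worked = column n.
Stitch 8 in working order -> P

Stitch:
P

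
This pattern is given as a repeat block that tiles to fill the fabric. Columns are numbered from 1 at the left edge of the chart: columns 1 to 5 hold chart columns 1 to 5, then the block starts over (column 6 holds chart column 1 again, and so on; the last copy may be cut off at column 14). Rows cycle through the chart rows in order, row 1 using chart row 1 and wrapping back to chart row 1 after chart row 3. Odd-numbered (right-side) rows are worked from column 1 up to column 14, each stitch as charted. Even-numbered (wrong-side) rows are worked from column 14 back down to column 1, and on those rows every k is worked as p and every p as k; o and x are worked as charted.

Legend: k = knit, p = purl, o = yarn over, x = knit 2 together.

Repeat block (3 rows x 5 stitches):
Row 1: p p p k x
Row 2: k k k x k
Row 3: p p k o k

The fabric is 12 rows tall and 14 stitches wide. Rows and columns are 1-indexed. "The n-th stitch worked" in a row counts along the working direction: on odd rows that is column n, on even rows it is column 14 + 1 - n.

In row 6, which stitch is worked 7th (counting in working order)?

Row 6: (6-1) mod 3 = 2, so use chart row 3. Even row -> WS.
Chart row 3 tiled across columns 1-14: p p k o k p p k o k p p k o
Wrong side: read the tiled row from column 14 down to 1 and exchange k with p (leave o, x).
Row 6 as worked: o p k k p o p k k p o p k k
The 7th stitch worked is p.

Stitch:
p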